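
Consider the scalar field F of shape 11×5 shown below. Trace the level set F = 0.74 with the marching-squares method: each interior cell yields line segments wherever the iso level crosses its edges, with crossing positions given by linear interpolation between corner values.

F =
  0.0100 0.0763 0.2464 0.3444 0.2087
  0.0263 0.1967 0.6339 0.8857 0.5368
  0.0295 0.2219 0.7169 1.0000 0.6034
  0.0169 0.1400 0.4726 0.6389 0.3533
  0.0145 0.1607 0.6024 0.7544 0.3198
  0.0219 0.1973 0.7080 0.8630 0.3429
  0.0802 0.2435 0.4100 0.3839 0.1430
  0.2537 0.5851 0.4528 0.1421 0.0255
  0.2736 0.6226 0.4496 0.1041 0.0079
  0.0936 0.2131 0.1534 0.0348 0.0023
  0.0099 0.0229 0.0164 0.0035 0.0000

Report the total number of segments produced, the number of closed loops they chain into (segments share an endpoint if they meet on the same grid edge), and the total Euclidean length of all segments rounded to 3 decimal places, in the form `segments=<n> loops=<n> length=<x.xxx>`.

segments=12 loops=2 length=9.069

cell (0,2): code 0100 → (0.731,3.000)–(1.000,2.421)
cell (0,3): code 1000 → (1.000,3.418)–(0.731,3.000)
cell (1,2): code 0110 → (1.000,2.421)–(2.000,2.082)
cell (1,3): code 1001 → (2.000,3.656)–(1.000,3.418)
cell (2,2): code 0010 → (2.000,2.082)–(2.720,3.000)
cell (2,3): code 0001 → (2.720,3.000)–(2.000,3.656)
cell (3,2): code 0100 → (3.875,3.000)–(4.000,2.905)
cell (3,3): code 1000 → (4.000,3.033)–(3.875,3.000)
cell (4,2): code 0110 → (4.000,2.905)–(5.000,2.206)
cell (4,3): code 1001 → (5.000,3.236)–(4.000,3.033)
cell (5,2): code 0010 → (5.000,2.206)–(5.257,3.000)
cell (5,3): code 0001 → (5.257,3.000)–(5.000,3.236)
total: 12 segments, chained into 2 closed loop(s), length Σ = 9.068969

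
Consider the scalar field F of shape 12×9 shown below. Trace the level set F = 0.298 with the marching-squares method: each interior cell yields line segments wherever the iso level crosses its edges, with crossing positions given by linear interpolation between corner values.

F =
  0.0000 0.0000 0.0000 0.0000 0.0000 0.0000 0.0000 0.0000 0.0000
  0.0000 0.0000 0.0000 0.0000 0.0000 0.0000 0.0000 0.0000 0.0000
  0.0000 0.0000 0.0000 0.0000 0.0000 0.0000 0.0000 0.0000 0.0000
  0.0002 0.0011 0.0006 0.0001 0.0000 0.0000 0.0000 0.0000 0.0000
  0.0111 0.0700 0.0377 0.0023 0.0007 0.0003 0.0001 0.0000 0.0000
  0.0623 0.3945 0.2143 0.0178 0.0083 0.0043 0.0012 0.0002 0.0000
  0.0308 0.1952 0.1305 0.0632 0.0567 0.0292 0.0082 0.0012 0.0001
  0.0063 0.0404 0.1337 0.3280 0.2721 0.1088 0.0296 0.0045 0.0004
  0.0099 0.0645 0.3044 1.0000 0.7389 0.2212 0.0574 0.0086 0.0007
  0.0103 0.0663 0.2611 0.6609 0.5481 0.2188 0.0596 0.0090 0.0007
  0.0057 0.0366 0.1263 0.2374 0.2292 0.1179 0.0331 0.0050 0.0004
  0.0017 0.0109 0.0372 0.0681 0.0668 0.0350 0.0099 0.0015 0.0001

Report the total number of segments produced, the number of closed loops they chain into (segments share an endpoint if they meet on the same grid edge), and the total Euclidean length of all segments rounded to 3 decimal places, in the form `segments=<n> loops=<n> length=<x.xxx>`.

segments=16 loops=2 length=11.475

cell (4,0): code 0100 → (4.703,1.000)–(5.000,0.710)
cell (4,1): code 1000 → (5.000,1.536)–(4.703,1.000)
cell (5,0): code 0010 → (5.000,0.710)–(5.484,1.000)
cell (5,1): code 0001 → (5.484,1.000)–(5.000,1.536)
cell (6,2): code 0100 → (6.887,3.000)–(7.000,2.846)
cell (6,3): code 1000 → (7.000,3.537)–(6.887,3.000)
cell (7,1): code 0100 → (7.963,2.000)–(8.000,1.973)
cell (7,2): code 1110 → (7.000,2.846)–(7.963,2.000)
cell (7,3): code 1101 → (7.055,4.000)–(7.000,3.537)
cell (7,4): code 1000 → (8.000,4.852)–(7.055,4.000)
cell (8,1): code 0010 → (8.000,1.973)–(8.148,2.000)
cell (8,2): code 0111 → (8.148,2.000)–(9.000,2.092)
cell (8,4): code 1001 → (9.000,4.759)–(8.000,4.852)
cell (9,2): code 0010 → (9.000,2.092)–(9.857,3.000)
cell (9,3): code 0011 → (9.857,3.000)–(9.784,4.000)
cell (9,4): code 0001 → (9.784,4.000)–(9.000,4.759)
total: 16 segments, chained into 2 closed loop(s), length Σ = 11.474764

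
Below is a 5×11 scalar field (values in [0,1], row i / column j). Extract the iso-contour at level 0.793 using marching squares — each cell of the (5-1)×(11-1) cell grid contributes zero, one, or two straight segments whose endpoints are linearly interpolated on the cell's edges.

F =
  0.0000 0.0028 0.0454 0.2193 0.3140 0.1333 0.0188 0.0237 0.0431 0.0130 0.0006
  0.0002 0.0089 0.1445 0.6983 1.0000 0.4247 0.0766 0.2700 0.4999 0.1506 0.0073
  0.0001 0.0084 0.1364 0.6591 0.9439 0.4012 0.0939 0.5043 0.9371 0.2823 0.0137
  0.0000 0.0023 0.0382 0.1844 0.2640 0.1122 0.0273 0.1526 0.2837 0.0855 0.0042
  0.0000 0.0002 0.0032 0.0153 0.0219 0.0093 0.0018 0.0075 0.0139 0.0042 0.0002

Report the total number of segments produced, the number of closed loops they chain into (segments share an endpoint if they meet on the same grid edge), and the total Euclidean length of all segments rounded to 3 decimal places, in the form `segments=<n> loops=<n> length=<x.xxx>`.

segments=10 loops=2 length=5.741

cell (0,3): code 0100 → (0.698,4.000)–(1.000,3.314)
cell (0,4): code 1000 → (1.000,4.360)–(0.698,4.000)
cell (1,3): code 0110 → (1.000,3.314)–(2.000,3.470)
cell (1,4): code 1001 → (2.000,4.278)–(1.000,4.360)
cell (1,7): code 0100 → (1.670,8.000)–(2.000,7.667)
cell (1,8): code 1000 → (2.000,8.220)–(1.670,8.000)
cell (2,3): code 0010 → (2.000,3.470)–(2.222,4.000)
cell (2,4): code 0001 → (2.222,4.000)–(2.000,4.278)
cell (2,7): code 0010 → (2.000,7.667)–(2.221,8.000)
cell (2,8): code 0001 → (2.221,8.000)–(2.000,8.220)
total: 10 segments, chained into 2 closed loop(s), length Σ = 5.740554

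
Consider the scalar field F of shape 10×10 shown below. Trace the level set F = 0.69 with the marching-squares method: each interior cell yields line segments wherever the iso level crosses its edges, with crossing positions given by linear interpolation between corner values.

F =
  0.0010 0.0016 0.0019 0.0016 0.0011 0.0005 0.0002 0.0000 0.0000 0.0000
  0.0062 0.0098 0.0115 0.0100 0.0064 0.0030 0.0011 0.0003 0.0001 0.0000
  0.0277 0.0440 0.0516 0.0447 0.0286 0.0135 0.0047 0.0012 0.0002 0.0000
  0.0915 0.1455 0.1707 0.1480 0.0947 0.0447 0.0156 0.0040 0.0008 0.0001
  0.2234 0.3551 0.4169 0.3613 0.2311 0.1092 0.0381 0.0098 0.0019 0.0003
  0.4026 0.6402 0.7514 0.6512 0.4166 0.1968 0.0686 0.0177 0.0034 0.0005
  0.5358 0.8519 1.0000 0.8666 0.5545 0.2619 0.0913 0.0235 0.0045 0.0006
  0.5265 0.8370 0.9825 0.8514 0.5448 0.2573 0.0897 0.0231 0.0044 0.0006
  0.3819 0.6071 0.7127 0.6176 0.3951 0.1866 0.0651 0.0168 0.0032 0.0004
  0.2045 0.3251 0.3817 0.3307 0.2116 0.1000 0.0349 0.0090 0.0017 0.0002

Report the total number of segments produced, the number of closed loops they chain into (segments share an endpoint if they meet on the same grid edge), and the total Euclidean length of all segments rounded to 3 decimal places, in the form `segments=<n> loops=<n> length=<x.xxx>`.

cell (4,1): code 0100 → (4.816,2.000)–(5.000,1.448)
cell (4,2): code 1000 → (5.000,2.613)–(4.816,2.000)
cell (5,0): code 0100 → (5.235,1.000)–(6.000,0.488)
cell (5,1): code 1110 → (5.000,1.448)–(5.235,1.000)
cell (5,2): code 1101 → (5.180,3.000)–(5.000,2.613)
cell (5,3): code 1000 → (6.000,3.566)–(5.180,3.000)
cell (6,0): code 0110 → (6.000,0.488)–(7.000,0.527)
cell (6,3): code 1001 → (7.000,3.526)–(6.000,3.566)
cell (7,0): code 0010 → (7.000,0.527)–(7.639,1.000)
cell (7,1): code 0111 → (7.639,1.000)–(8.000,1.785)
cell (7,2): code 1011 → (8.000,2.239)–(7.690,3.000)
cell (7,3): code 0001 → (7.690,3.000)–(7.000,3.526)
cell (8,1): code 0010 → (8.000,1.785)–(8.069,2.000)
cell (8,2): code 0001 → (8.069,2.000)–(8.000,2.239)
total: 14 segments, chained into 1 closed loop(s), length Σ = 9.896116

segments=14 loops=1 length=9.896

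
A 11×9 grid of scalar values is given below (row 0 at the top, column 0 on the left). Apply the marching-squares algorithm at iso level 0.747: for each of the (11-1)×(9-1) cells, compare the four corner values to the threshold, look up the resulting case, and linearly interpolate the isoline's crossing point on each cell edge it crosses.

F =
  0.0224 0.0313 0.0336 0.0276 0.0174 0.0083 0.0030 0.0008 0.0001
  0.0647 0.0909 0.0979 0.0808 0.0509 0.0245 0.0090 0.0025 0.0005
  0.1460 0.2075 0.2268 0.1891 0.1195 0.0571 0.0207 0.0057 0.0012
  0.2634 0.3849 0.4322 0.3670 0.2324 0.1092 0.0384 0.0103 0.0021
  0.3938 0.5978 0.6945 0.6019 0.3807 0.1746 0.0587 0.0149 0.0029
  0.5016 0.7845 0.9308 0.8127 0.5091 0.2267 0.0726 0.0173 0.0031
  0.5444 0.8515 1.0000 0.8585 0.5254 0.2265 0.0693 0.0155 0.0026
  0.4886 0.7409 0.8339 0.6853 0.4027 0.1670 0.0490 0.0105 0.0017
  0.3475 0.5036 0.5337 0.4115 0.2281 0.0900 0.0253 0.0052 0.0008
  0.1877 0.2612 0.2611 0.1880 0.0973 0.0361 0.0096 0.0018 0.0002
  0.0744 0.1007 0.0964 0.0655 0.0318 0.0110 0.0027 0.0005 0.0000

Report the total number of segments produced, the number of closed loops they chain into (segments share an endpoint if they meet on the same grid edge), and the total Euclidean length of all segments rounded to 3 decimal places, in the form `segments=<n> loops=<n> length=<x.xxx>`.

segments=12 loops=1 length=8.900

cell (4,0): code 0100 → (4.799,1.000)–(5.000,0.867)
cell (4,1): code 1100 → (4.222,2.000)–(4.799,1.000)
cell (4,2): code 1100 → (4.688,3.000)–(4.222,2.000)
cell (4,3): code 1000 → (5.000,3.216)–(4.688,3.000)
cell (5,0): code 0110 → (5.000,0.867)–(6.000,0.660)
cell (5,3): code 1001 → (6.000,3.335)–(5.000,3.216)
cell (6,0): code 0010 → (6.000,0.660)–(6.945,1.000)
cell (6,1): code 0111 → (6.945,1.000)–(7.000,1.066)
cell (6,2): code 1011 → (7.000,2.585)–(6.644,3.000)
cell (6,3): code 0001 → (6.644,3.000)–(6.000,3.335)
cell (7,1): code 0010 → (7.000,1.066)–(7.289,2.000)
cell (7,2): code 0001 → (7.289,2.000)–(7.000,2.585)
total: 12 segments, chained into 1 closed loop(s), length Σ = 8.899593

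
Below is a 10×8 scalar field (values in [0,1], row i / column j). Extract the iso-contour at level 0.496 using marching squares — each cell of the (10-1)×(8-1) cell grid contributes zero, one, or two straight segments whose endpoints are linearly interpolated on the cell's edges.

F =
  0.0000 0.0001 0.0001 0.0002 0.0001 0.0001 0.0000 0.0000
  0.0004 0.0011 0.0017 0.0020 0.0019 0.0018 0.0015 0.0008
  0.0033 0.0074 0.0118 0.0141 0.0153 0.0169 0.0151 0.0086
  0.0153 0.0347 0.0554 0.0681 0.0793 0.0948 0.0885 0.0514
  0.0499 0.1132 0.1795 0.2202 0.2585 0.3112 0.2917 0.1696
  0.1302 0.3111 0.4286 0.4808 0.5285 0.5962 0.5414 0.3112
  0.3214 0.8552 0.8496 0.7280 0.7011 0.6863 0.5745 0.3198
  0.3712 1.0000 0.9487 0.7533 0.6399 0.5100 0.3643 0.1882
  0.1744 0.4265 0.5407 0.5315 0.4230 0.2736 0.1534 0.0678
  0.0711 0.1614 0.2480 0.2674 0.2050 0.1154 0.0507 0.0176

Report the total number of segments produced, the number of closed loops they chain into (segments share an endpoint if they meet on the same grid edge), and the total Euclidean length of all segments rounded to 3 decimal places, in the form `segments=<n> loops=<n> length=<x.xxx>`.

segments=20 loops=1 length=15.505

cell (4,3): code 0100 → (4.880,4.000)–(5.000,3.319)
cell (4,4): code 1100 → (4.648,5.000)–(4.880,4.000)
cell (4,5): code 1100 → (4.818,6.000)–(4.648,5.000)
cell (4,6): code 1000 → (5.000,6.197)–(4.818,6.000)
cell (5,0): code 0100 → (5.340,1.000)–(6.000,0.327)
cell (5,1): code 1100 → (5.160,2.000)–(5.340,1.000)
cell (5,2): code 1100 → (5.061,3.000)–(5.160,2.000)
cell (5,3): code 1110 → (5.000,3.319)–(5.061,3.000)
cell (5,6): code 1001 → (6.000,6.308)–(5.000,6.197)
cell (6,0): code 0110 → (6.000,0.327)–(7.000,0.198)
cell (6,5): code 1011 → (7.000,5.096)–(6.373,6.000)
cell (6,6): code 0001 → (6.373,6.000)–(6.000,6.308)
cell (7,0): code 0010 → (7.000,0.198)–(7.879,1.000)
cell (7,1): code 0111 → (7.879,1.000)–(8.000,1.609)
cell (7,3): code 1011 → (8.000,3.327)–(7.663,4.000)
cell (7,4): code 0011 → (7.663,4.000)–(7.059,5.000)
cell (7,5): code 0001 → (7.059,5.000)–(7.000,5.096)
cell (8,1): code 0010 → (8.000,1.609)–(8.153,2.000)
cell (8,2): code 0011 → (8.153,2.000)–(8.134,3.000)
cell (8,3): code 0001 → (8.134,3.000)–(8.000,3.327)
total: 20 segments, chained into 1 closed loop(s), length Σ = 15.504867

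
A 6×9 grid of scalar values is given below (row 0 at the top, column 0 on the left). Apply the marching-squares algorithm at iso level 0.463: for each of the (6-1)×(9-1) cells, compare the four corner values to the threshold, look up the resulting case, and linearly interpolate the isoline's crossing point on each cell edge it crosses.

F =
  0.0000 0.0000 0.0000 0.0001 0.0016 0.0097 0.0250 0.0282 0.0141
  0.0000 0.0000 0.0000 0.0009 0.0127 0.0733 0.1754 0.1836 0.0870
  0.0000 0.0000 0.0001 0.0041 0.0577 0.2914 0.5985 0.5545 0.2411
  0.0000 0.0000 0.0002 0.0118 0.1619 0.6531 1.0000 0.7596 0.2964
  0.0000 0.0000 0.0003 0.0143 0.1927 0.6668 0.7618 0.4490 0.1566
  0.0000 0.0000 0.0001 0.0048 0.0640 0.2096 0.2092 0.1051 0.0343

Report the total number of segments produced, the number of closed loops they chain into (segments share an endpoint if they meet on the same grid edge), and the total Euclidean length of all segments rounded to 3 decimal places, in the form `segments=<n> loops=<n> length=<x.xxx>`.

cell (1,5): code 0100 → (1.680,6.000)–(2.000,5.559)
cell (1,6): code 1100 → (1.753,7.000)–(1.680,6.000)
cell (1,7): code 1000 → (2.000,7.292)–(1.753,7.000)
cell (2,4): code 0100 → (2.474,5.000)–(3.000,4.613)
cell (2,5): code 1110 → (2.000,5.559)–(2.474,5.000)
cell (2,7): code 1001 → (3.000,7.640)–(2.000,7.292)
cell (3,4): code 0110 → (3.000,4.613)–(4.000,4.570)
cell (3,6): code 1011 → (4.000,6.955)–(3.955,7.000)
cell (3,7): code 0001 → (3.955,7.000)–(3.000,7.640)
cell (4,4): code 0010 → (4.000,4.570)–(4.446,5.000)
cell (4,5): code 0011 → (4.446,5.000)–(4.541,6.000)
cell (4,6): code 0001 → (4.541,6.000)–(4.000,6.955)
total: 12 segments, chained into 1 closed loop(s), length Σ = 9.310382

segments=12 loops=1 length=9.310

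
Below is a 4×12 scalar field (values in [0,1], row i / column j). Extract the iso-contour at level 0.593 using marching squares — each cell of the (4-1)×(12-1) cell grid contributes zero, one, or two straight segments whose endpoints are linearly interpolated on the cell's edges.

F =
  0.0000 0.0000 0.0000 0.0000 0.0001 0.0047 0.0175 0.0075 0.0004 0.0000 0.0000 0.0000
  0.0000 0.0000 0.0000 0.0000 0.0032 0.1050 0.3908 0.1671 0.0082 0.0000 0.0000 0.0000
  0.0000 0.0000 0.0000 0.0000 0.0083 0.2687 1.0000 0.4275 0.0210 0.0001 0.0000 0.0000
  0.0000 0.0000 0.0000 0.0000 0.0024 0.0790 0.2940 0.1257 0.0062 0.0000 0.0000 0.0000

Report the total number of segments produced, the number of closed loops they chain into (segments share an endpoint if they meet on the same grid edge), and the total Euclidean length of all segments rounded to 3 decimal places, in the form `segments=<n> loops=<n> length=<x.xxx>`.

cell (1,5): code 0100 → (1.332,6.000)–(2.000,5.443)
cell (1,6): code 1000 → (2.000,6.711)–(1.332,6.000)
cell (2,5): code 0010 → (2.000,5.443)–(2.576,6.000)
cell (2,6): code 0001 → (2.576,6.000)–(2.000,6.711)
total: 4 segments, chained into 1 closed loop(s), length Σ = 3.561685

segments=4 loops=1 length=3.562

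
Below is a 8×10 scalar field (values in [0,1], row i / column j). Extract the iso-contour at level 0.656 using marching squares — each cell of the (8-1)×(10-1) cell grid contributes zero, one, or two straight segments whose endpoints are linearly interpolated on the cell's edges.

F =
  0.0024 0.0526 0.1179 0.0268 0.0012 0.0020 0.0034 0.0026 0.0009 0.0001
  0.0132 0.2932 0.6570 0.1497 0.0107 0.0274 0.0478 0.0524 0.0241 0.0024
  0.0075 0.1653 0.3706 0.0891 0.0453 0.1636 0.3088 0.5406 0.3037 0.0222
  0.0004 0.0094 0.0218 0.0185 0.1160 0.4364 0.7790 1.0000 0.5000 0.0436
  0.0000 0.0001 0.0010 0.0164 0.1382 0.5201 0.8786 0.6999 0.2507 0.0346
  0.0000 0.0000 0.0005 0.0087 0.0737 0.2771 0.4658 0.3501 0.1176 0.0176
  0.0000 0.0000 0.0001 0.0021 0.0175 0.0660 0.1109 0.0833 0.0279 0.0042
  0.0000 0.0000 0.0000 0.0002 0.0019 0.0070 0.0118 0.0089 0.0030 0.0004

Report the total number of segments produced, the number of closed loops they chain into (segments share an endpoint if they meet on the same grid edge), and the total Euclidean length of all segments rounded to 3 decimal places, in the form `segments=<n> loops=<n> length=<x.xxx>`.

cell (0,1): code 0100 → (0.998,2.000)–(1.000,1.997)
cell (0,2): code 1000 → (1.000,2.002)–(0.998,2.000)
cell (1,1): code 0010 → (1.000,1.997)–(1.003,2.000)
cell (1,2): code 0001 → (1.003,2.000)–(1.000,2.002)
cell (2,5): code 0100 → (2.738,6.000)–(3.000,5.641)
cell (2,6): code 1100 → (2.251,7.000)–(2.738,6.000)
cell (2,7): code 1000 → (3.000,7.688)–(2.251,7.000)
cell (3,5): code 0110 → (3.000,5.641)–(4.000,5.379)
cell (3,7): code 1001 → (4.000,7.098)–(3.000,7.688)
cell (4,5): code 0010 → (4.000,5.379)–(4.539,6.000)
cell (4,6): code 0011 → (4.539,6.000)–(4.126,7.000)
cell (4,7): code 0001 → (4.126,7.000)–(4.000,7.098)
total: 12 segments, chained into 2 closed loop(s), length Σ = 6.846554

segments=12 loops=2 length=6.847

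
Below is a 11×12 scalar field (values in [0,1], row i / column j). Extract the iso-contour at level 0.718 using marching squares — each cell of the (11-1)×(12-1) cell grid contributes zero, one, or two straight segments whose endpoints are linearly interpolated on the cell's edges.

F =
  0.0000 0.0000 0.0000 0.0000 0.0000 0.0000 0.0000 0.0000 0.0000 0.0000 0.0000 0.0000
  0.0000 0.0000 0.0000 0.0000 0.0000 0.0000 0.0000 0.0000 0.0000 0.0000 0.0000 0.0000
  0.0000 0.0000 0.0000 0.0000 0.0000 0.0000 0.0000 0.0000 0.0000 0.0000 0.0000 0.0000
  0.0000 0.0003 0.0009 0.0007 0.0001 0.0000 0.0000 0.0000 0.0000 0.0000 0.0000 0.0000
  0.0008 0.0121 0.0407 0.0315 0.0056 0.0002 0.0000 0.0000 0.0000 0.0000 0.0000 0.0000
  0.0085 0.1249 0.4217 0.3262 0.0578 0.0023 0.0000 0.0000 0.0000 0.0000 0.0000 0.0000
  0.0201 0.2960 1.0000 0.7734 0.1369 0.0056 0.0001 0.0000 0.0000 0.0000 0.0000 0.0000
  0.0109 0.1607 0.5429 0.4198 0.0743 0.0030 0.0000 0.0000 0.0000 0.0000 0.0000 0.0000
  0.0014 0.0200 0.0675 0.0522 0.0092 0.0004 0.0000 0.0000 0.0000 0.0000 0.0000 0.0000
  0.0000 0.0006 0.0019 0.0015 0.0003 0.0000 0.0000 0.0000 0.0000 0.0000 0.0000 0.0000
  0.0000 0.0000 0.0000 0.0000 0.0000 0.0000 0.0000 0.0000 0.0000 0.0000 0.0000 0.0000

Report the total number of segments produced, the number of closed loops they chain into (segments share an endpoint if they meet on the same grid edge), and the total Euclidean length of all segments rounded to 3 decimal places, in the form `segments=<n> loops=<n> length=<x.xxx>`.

segments=6 loops=1 length=3.862

cell (5,1): code 0100 → (5.512,2.000)–(6.000,1.599)
cell (5,2): code 1100 → (5.876,3.000)–(5.512,2.000)
cell (5,3): code 1000 → (6.000,3.087)–(5.876,3.000)
cell (6,1): code 0010 → (6.000,1.599)–(6.617,2.000)
cell (6,2): code 0011 → (6.617,2.000)–(6.157,3.000)
cell (6,3): code 0001 → (6.157,3.000)–(6.000,3.087)
total: 6 segments, chained into 1 closed loop(s), length Σ = 3.862202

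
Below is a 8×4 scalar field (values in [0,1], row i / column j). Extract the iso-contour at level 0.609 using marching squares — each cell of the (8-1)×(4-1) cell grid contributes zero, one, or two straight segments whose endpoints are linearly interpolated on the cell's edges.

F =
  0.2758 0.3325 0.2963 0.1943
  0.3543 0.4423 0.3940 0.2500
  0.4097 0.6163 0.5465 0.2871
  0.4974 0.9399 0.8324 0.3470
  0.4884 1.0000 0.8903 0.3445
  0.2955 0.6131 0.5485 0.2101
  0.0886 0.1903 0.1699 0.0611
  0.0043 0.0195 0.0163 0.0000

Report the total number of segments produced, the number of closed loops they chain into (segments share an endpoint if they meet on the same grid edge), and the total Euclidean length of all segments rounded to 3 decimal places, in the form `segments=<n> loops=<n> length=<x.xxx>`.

segments=12 loops=1 length=8.481

cell (1,0): code 0100 → (1.958,1.000)–(2.000,0.965)
cell (1,1): code 1000 → (2.000,1.105)–(1.958,1.000)
cell (2,0): code 0110 → (2.000,0.965)–(3.000,0.252)
cell (2,1): code 1101 → (2.219,2.000)–(2.000,1.105)
cell (2,2): code 1000 → (3.000,2.460)–(2.219,2.000)
cell (3,0): code 0110 → (3.000,0.252)–(4.000,0.236)
cell (3,2): code 1001 → (4.000,2.515)–(3.000,2.460)
cell (4,0): code 0110 → (4.000,0.236)–(5.000,0.987)
cell (4,1): code 1011 → (5.000,1.063)–(4.823,2.000)
cell (4,2): code 0001 → (4.823,2.000)–(4.000,2.515)
cell (5,0): code 0010 → (5.000,0.987)–(5.010,1.000)
cell (5,1): code 0001 → (5.010,1.000)–(5.000,1.063)
total: 12 segments, chained into 1 closed loop(s), length Σ = 8.480945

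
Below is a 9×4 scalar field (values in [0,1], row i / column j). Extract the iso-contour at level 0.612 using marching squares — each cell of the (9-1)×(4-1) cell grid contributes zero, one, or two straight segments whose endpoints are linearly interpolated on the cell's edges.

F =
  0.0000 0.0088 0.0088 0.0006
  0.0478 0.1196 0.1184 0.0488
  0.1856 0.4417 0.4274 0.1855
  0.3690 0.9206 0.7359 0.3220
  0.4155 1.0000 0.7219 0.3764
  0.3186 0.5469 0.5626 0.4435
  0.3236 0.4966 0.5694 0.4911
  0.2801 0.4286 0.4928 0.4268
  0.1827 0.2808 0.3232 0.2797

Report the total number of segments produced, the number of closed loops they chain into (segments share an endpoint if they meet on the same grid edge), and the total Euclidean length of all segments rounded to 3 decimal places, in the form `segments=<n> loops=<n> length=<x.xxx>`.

segments=8 loops=1 length=7.246

cell (2,0): code 0100 → (2.356,1.000)–(3.000,0.441)
cell (2,1): code 1100 → (2.598,2.000)–(2.356,1.000)
cell (2,2): code 1000 → (3.000,2.299)–(2.598,2.000)
cell (3,0): code 0110 → (3.000,0.441)–(4.000,0.336)
cell (3,2): code 1001 → (4.000,2.318)–(3.000,2.299)
cell (4,0): code 0010 → (4.000,0.336)–(4.856,1.000)
cell (4,1): code 0011 → (4.856,1.000)–(4.690,2.000)
cell (4,2): code 0001 → (4.690,2.000)–(4.000,2.318)
total: 8 segments, chained into 1 closed loop(s), length Σ = 7.245865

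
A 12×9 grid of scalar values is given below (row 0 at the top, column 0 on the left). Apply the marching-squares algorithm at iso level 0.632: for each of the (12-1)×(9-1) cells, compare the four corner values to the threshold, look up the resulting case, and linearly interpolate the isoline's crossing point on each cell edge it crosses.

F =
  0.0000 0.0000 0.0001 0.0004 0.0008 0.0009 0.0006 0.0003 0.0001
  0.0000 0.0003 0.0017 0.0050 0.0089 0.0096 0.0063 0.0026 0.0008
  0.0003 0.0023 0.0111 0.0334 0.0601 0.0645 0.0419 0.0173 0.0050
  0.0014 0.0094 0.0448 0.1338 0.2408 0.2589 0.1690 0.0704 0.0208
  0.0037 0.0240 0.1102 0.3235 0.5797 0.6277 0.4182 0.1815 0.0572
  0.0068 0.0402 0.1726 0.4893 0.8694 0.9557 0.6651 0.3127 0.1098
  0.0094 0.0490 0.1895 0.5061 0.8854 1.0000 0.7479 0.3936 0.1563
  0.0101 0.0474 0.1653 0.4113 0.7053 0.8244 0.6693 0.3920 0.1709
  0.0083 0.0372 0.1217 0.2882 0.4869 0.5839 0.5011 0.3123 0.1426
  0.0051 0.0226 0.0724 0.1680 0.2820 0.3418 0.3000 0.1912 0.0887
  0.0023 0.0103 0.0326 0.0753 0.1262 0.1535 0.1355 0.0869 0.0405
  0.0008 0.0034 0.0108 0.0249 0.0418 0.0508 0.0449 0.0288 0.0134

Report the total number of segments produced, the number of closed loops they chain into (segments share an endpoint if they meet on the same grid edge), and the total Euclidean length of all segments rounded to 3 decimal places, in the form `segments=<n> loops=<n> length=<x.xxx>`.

cell (4,3): code 0100 → (4.181,4.000)–(5.000,3.375)
cell (4,4): code 1100 → (4.013,5.000)–(4.181,4.000)
cell (4,5): code 1100 → (4.866,6.000)–(4.013,5.000)
cell (4,6): code 1000 → (5.000,6.094)–(4.866,6.000)
cell (5,3): code 0110 → (5.000,3.375)–(6.000,3.332)
cell (5,6): code 1001 → (6.000,6.327)–(5.000,6.094)
cell (6,3): code 0110 → (6.000,3.332)–(7.000,3.751)
cell (6,6): code 1001 → (7.000,6.135)–(6.000,6.327)
cell (7,3): code 0010 → (7.000,3.751)–(7.336,4.000)
cell (7,4): code 0011 → (7.336,4.000)–(7.800,5.000)
cell (7,5): code 0011 → (7.800,5.000)–(7.222,6.000)
cell (7,6): code 0001 → (7.222,6.000)–(7.000,6.135)
total: 12 segments, chained into 1 closed loop(s), length Σ = 10.587697

segments=12 loops=1 length=10.588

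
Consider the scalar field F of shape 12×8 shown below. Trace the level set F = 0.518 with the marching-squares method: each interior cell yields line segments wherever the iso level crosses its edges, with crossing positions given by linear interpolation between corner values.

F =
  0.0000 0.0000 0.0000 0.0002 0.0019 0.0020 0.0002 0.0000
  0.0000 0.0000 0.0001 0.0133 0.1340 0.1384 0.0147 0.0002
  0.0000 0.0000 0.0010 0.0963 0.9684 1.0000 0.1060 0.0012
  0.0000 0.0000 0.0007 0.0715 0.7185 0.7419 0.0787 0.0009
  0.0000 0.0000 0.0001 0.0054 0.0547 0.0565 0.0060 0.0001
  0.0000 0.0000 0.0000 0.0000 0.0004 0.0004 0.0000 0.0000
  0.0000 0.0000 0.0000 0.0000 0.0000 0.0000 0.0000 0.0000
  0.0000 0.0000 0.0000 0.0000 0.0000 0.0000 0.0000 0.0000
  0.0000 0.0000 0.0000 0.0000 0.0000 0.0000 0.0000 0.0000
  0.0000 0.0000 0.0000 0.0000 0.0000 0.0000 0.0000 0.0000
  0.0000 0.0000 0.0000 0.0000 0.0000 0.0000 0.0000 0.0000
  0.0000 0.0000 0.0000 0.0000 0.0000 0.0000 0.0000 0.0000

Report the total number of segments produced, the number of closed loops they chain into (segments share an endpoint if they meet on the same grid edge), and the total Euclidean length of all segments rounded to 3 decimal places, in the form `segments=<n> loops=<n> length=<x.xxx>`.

cell (1,3): code 0100 → (1.460,4.000)–(2.000,3.484)
cell (1,4): code 1100 → (1.441,5.000)–(1.460,4.000)
cell (1,5): code 1000 → (2.000,5.539)–(1.441,5.000)
cell (2,3): code 0110 → (2.000,3.484)–(3.000,3.690)
cell (2,5): code 1001 → (3.000,5.338)–(2.000,5.539)
cell (3,3): code 0010 → (3.000,3.690)–(3.302,4.000)
cell (3,4): code 0011 → (3.302,4.000)–(3.327,5.000)
cell (3,5): code 0001 → (3.327,5.000)–(3.000,5.338)
total: 8 segments, chained into 1 closed loop(s), length Σ = 6.468236

segments=8 loops=1 length=6.468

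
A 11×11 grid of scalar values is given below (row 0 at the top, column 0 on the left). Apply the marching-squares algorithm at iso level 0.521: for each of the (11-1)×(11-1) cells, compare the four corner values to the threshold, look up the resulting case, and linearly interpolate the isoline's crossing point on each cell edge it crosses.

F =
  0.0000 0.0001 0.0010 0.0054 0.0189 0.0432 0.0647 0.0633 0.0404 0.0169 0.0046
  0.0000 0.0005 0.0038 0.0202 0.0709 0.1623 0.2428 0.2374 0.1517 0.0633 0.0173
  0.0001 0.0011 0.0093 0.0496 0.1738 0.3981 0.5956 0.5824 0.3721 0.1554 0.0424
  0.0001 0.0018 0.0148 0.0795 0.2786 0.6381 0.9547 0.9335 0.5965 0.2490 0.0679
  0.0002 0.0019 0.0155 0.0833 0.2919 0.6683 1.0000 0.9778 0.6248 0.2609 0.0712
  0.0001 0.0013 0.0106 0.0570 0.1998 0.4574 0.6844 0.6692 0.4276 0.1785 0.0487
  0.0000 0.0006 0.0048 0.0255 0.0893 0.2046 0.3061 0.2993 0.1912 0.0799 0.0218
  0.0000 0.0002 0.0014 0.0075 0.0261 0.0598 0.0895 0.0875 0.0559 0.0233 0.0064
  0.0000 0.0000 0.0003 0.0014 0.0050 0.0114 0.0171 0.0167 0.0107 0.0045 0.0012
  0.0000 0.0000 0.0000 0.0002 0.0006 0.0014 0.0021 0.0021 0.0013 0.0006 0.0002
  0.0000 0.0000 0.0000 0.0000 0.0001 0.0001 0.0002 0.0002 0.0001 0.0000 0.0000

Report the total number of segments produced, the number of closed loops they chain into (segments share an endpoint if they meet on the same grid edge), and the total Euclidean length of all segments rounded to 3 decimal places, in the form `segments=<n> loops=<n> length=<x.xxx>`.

segments=16 loops=1 length=11.538

cell (1,5): code 0100 → (1.789,6.000)–(2.000,5.622)
cell (1,6): code 1100 → (1.822,7.000)–(1.789,6.000)
cell (1,7): code 1000 → (2.000,7.292)–(1.822,7.000)
cell (2,4): code 0100 → (2.512,5.000)–(3.000,4.674)
cell (2,5): code 1110 → (2.000,5.622)–(2.512,5.000)
cell (2,7): code 1101 → (2.664,8.000)–(2.000,7.292)
cell (2,8): code 1000 → (3.000,8.217)–(2.664,8.000)
cell (3,4): code 0110 → (3.000,4.674)–(4.000,4.609)
cell (3,8): code 1001 → (4.000,8.285)–(3.000,8.217)
cell (4,4): code 0010 → (4.000,4.609)–(4.698,5.000)
cell (4,5): code 0111 → (4.698,5.000)–(5.000,5.280)
cell (4,7): code 1011 → (5.000,7.613)–(4.526,8.000)
cell (4,8): code 0001 → (4.526,8.000)–(4.000,8.285)
cell (5,5): code 0010 → (5.000,5.280)–(5.432,6.000)
cell (5,6): code 0011 → (5.432,6.000)–(5.401,7.000)
cell (5,7): code 0001 → (5.401,7.000)–(5.000,7.613)
total: 16 segments, chained into 1 closed loop(s), length Σ = 11.538158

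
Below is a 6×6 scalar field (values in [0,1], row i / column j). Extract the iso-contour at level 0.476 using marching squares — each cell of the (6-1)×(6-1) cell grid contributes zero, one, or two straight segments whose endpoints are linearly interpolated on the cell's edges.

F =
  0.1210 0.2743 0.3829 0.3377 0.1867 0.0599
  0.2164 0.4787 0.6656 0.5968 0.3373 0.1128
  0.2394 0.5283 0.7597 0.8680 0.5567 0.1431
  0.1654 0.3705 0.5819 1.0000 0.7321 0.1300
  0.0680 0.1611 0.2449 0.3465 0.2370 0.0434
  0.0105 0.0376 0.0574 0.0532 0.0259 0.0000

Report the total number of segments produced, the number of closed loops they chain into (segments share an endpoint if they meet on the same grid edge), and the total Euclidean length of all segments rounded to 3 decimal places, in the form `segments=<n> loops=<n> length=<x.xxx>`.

cell (0,0): code 0100 → (0.987,1.000)–(1.000,0.990)
cell (0,1): code 1100 → (0.329,2.000)–(0.987,1.000)
cell (0,2): code 1100 → (0.534,3.000)–(0.329,2.000)
cell (0,3): code 1000 → (1.000,3.466)–(0.534,3.000)
cell (1,0): code 0110 → (1.000,0.990)–(2.000,0.819)
cell (1,3): code 1101 → (1.632,4.000)–(1.000,3.466)
cell (1,4): code 1000 → (2.000,4.195)–(1.632,4.000)
cell (2,0): code 0010 → (2.000,0.819)–(2.331,1.000)
cell (2,1): code 0111 → (2.331,1.000)–(3.000,1.499)
cell (2,4): code 1001 → (3.000,4.425)–(2.000,4.195)
cell (3,1): code 0010 → (3.000,1.499)–(3.314,2.000)
cell (3,2): code 0011 → (3.314,2.000)–(3.802,3.000)
cell (3,3): code 0011 → (3.802,3.000)–(3.517,4.000)
cell (3,4): code 0001 → (3.517,4.000)–(3.000,4.425)
total: 14 segments, chained into 1 closed loop(s), length Σ = 10.803111

segments=14 loops=1 length=10.803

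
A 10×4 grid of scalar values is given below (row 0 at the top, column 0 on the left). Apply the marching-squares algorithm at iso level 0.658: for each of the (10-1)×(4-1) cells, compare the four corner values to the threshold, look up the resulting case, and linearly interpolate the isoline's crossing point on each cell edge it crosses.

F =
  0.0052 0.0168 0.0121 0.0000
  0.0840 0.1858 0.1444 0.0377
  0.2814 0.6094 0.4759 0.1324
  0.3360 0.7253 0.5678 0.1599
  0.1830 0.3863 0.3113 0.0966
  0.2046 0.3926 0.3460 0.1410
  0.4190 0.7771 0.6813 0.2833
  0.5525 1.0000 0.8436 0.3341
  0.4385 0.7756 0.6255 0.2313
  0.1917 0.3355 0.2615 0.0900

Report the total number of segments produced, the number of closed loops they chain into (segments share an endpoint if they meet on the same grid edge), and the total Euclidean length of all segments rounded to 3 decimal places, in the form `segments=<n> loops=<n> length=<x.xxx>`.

cell (2,0): code 0100 → (2.419,1.000)–(3.000,0.827)
cell (2,1): code 1000 → (3.000,1.427)–(2.419,1.000)
cell (3,0): code 0010 → (3.000,0.827)–(3.199,1.000)
cell (3,1): code 0001 → (3.199,1.000)–(3.000,1.427)
cell (5,0): code 0100 → (5.690,1.000)–(6.000,0.667)
cell (5,1): code 1100 → (5.931,2.000)–(5.690,1.000)
cell (5,2): code 1000 → (6.000,2.059)–(5.931,2.000)
cell (6,0): code 0110 → (6.000,0.667)–(7.000,0.236)
cell (6,2): code 1001 → (7.000,2.364)–(6.000,2.059)
cell (7,0): code 0110 → (7.000,0.236)–(8.000,0.651)
cell (7,1): code 1011 → (8.000,1.783)–(7.851,2.000)
cell (7,2): code 0001 → (7.851,2.000)–(7.000,2.364)
cell (8,0): code 0010 → (8.000,0.651)–(8.267,1.000)
cell (8,1): code 0001 → (8.267,1.000)–(8.000,1.783)
total: 14 segments, chained into 2 closed loop(s), length Σ = 9.308505

segments=14 loops=2 length=9.309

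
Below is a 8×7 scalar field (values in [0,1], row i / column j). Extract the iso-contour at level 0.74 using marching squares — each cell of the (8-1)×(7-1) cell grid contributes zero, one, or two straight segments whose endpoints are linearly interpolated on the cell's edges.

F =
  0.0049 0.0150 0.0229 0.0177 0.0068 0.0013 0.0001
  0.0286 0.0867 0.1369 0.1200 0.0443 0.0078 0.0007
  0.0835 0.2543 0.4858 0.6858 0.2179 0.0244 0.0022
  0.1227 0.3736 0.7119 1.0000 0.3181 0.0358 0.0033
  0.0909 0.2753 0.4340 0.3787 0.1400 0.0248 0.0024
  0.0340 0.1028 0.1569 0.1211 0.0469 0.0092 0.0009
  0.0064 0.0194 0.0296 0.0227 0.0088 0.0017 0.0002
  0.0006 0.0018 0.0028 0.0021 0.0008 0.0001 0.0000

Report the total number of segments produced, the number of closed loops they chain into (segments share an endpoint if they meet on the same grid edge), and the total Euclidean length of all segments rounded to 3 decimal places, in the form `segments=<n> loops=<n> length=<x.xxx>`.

segments=4 loops=1 length=3.696

cell (2,2): code 0100 → (2.173,3.000)–(3.000,2.098)
cell (2,3): code 1000 → (3.000,3.381)–(2.173,3.000)
cell (3,2): code 0010 → (3.000,2.098)–(3.418,3.000)
cell (3,3): code 0001 → (3.418,3.000)–(3.000,3.381)
total: 4 segments, chained into 1 closed loop(s), length Σ = 3.696433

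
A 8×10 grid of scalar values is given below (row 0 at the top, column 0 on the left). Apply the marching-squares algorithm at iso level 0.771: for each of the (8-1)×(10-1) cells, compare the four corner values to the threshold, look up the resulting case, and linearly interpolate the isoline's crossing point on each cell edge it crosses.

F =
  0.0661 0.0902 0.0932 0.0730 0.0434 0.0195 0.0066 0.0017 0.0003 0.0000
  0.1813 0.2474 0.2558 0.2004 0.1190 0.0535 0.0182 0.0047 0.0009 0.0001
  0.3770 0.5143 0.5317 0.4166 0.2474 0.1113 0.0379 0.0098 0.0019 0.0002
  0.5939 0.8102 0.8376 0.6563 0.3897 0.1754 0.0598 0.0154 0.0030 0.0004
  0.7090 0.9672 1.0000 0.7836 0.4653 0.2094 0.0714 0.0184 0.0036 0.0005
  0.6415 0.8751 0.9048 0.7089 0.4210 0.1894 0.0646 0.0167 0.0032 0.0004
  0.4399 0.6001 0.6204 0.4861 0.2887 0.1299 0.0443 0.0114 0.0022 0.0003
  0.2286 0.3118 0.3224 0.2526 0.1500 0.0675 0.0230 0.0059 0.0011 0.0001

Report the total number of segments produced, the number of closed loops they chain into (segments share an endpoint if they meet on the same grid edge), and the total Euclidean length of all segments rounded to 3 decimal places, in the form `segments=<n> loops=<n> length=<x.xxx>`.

segments=12 loops=1 length=8.547

cell (2,0): code 0100 → (2.868,1.000)–(3.000,0.819)
cell (2,1): code 1100 → (2.782,2.000)–(2.868,1.000)
cell (2,2): code 1000 → (3.000,2.367)–(2.782,2.000)
cell (3,0): code 0110 → (3.000,0.819)–(4.000,0.240)
cell (3,2): code 1101 → (3.901,3.000)–(3.000,2.367)
cell (3,3): code 1000 → (4.000,3.040)–(3.901,3.000)
cell (4,0): code 0110 → (4.000,0.240)–(5.000,0.554)
cell (4,2): code 1011 → (5.000,2.683)–(4.169,3.000)
cell (4,3): code 0001 → (4.169,3.000)–(4.000,3.040)
cell (5,0): code 0010 → (5.000,0.554)–(5.379,1.000)
cell (5,1): code 0011 → (5.379,1.000)–(5.470,2.000)
cell (5,2): code 0001 → (5.470,2.000)–(5.000,2.683)
total: 12 segments, chained into 1 closed loop(s), length Σ = 8.547494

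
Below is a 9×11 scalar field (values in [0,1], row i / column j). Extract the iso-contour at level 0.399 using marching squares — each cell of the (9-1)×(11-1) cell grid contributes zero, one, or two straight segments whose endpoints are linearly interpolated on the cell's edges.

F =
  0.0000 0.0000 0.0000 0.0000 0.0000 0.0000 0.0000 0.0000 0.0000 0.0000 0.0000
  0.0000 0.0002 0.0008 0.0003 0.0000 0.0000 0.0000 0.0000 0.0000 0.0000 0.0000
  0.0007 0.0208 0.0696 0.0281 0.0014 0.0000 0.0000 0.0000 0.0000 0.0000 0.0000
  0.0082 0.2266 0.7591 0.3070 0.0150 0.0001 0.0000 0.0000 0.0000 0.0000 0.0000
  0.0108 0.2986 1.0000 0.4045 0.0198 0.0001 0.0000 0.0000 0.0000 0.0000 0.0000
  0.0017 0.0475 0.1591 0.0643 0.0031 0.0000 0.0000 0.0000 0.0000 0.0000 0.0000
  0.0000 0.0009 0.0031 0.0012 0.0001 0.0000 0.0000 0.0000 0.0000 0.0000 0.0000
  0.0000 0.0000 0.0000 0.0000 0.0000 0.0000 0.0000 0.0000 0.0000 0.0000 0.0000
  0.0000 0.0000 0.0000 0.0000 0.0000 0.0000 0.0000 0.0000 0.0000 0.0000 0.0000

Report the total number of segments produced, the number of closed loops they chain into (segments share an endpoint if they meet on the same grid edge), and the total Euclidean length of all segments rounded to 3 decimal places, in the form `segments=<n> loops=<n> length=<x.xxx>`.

segments=8 loops=1 length=6.204

cell (2,1): code 0100 → (2.478,2.000)–(3.000,1.324)
cell (2,2): code 1000 → (3.000,2.797)–(2.478,2.000)
cell (3,1): code 0110 → (3.000,1.324)–(4.000,1.143)
cell (3,2): code 1101 → (3.944,3.000)–(3.000,2.797)
cell (3,3): code 1000 → (4.000,3.014)–(3.944,3.000)
cell (4,1): code 0010 → (4.000,1.143)–(4.715,2.000)
cell (4,2): code 0011 → (4.715,2.000)–(4.016,3.000)
cell (4,3): code 0001 → (4.016,3.000)–(4.000,3.014)
total: 8 segments, chained into 1 closed loop(s), length Σ = 6.203760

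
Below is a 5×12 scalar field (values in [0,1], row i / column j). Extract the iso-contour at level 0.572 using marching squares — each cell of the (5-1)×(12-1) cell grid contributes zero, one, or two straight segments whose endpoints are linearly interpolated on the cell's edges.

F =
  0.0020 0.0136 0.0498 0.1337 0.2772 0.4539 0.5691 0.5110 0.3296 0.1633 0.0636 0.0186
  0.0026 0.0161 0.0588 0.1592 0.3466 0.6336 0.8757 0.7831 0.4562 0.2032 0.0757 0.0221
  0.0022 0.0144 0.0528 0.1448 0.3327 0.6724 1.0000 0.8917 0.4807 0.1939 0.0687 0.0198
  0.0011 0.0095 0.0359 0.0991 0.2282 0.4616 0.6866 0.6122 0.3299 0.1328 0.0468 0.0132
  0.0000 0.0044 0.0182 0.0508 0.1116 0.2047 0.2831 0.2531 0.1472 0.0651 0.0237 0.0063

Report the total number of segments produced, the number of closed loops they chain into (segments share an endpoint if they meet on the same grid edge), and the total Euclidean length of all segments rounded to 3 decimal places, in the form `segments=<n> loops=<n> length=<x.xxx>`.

cell (0,4): code 0100 → (0.657,5.000)–(1.000,4.785)
cell (0,5): code 1100 → (0.009,6.000)–(0.657,5.000)
cell (0,6): code 1100 → (0.224,7.000)–(0.009,6.000)
cell (0,7): code 1000 → (1.000,7.646)–(0.224,7.000)
cell (1,4): code 0110 → (1.000,4.785)–(2.000,4.704)
cell (1,7): code 1001 → (2.000,7.778)–(1.000,7.646)
cell (2,4): code 0010 → (2.000,4.704)–(2.476,5.000)
cell (2,5): code 0111 → (2.476,5.000)–(3.000,5.491)
cell (2,7): code 1001 → (3.000,7.142)–(2.000,7.778)
cell (3,5): code 0010 → (3.000,5.491)–(3.284,6.000)
cell (3,6): code 0011 → (3.284,6.000)–(3.112,7.000)
cell (3,7): code 0001 → (3.112,7.000)–(3.000,7.142)
total: 12 segments, chained into 1 closed loop(s), length Σ = 9.882076

segments=12 loops=1 length=9.882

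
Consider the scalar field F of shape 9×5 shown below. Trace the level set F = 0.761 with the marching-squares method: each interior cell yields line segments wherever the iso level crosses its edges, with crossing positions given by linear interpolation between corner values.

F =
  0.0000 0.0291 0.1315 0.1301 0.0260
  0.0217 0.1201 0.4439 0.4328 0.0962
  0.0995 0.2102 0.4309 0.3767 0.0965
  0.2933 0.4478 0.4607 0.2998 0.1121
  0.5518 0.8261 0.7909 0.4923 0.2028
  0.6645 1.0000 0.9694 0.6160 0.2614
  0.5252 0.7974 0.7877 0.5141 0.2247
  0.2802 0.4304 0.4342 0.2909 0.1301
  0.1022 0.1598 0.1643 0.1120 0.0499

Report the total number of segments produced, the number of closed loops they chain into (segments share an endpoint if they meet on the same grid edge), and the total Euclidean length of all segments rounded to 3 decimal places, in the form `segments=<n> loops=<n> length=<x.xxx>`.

segments=10 loops=1 length=7.212

cell (3,0): code 0100 → (3.828,1.000)–(4.000,0.763)
cell (3,1): code 1100 → (3.909,2.000)–(3.828,1.000)
cell (3,2): code 1000 → (4.000,2.100)–(3.909,2.000)
cell (4,0): code 0110 → (4.000,0.763)–(5.000,0.288)
cell (4,2): code 1001 → (5.000,2.590)–(4.000,2.100)
cell (5,0): code 0110 → (5.000,0.288)–(6.000,0.866)
cell (5,2): code 1001 → (6.000,2.098)–(5.000,2.590)
cell (6,0): code 0010 → (6.000,0.866)–(6.099,1.000)
cell (6,1): code 0011 → (6.099,1.000)–(6.076,2.000)
cell (6,2): code 0001 → (6.076,2.000)–(6.000,2.098)
total: 10 segments, chained into 1 closed loop(s), length Σ = 7.212032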